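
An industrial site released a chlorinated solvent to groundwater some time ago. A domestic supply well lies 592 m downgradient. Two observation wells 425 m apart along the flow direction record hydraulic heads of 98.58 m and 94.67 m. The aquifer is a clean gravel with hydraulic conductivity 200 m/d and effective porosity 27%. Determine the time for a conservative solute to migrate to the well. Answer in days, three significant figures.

86.9 days

Hydraulic gradient i = (98.58 − 94.67) / 425 = 3.91 / 425 = 0.009200
Specific discharge q = 200 × 0.009200 = 1.840 m/d
Seepage velocity v = q / n = 1.840 / 0.27 = 6.815 m/d
t = L / v = 592 / 6.815 = 86.87 d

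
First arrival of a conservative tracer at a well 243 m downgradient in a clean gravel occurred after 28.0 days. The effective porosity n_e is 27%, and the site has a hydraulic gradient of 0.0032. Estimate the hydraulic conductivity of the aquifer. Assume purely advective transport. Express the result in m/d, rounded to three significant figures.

v = L / t = 243 / 28.0 = 8.679 m/d
K = v · n / i = 8.679 × 0.27 / 0.0032 = 732 m/d

732 m/d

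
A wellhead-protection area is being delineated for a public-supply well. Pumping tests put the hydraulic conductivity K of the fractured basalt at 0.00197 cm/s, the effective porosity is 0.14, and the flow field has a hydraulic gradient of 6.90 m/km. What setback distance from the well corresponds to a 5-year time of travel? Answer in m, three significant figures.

K = 0.00197 cm/s × 864 = 1.702 m/d
Specific discharge q = 1.702 × 0.0069 = 0.01174 m/d
v_s = q/n_e = 0.01174/0.14 = 0.08389 m/d
T = 5 yr × 365 = 1825 d
L = v × T = 0.08389 × 1825 = 153.1 m

153 m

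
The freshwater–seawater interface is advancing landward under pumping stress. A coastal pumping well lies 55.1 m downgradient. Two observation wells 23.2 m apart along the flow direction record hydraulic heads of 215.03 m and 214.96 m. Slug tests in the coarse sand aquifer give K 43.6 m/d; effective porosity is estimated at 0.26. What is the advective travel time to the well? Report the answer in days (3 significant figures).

Hydraulic gradient i = (215.03 − 214.96) / 23.2 = 0.07 / 23.2 = 0.003017
Specific discharge q = 43.6 × 0.003017 = 0.1316 m/d
v = Ki/n = 43.6·0.003017/0.26 = 0.5060 m/d
t = L / v = 55.1 / 0.5060 = 108.9 d

109 days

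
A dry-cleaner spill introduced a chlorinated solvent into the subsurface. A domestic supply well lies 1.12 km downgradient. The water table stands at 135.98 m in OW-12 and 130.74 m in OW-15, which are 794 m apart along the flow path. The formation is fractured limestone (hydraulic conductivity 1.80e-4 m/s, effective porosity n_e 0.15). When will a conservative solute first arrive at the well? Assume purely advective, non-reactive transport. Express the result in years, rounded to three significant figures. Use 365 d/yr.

Hydraulic gradient i = (135.98 − 130.74) / 794 = 5.24 / 794 = 0.006599
K = 1.80e-4 m/s × 86400 s/d = 15.55 m/d
Darcy flux q = K·i = 15.55 × 0.006599 = 0.1026 m/d
Seepage velocity v = q / n = 0.1026 / 0.15 = 0.6842 m/d
L = 1.12 km = 1120 m
t = L / v = 1120 / 0.6842 = 1637 d
   = 1637 / 365 = 4.48 yr

4.48 years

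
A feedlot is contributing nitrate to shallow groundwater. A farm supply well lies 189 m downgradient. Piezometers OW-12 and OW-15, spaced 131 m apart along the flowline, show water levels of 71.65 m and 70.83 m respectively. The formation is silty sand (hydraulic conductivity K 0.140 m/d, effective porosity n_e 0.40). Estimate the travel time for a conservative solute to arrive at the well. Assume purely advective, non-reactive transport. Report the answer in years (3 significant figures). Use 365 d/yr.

236 years

Hydraulic gradient i = (71.65 − 70.83) / 131 = 0.82 / 131 = 0.006260
Specific discharge q = 0.140 × 0.006260 = 8.763e-4 m/d
v = Ki/n = 0.140·0.006260/0.40 = 0.002191 m/d
t = L / v = 189 / 0.002191 = 86270 d
   = 86270 / 365 = 236 yr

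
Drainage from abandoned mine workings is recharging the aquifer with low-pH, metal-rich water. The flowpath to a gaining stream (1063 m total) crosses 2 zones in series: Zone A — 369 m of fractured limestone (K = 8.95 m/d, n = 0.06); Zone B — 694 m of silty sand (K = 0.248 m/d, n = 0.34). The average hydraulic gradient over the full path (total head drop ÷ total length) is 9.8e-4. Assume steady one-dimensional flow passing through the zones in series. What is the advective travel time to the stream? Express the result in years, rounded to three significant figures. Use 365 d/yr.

For zones in series the flux q is common to all zones; the equivalent conductivity is the harmonic (thickness-weighted) mean, K_eq = L_total / Σ(L_j/K_j).
Σ(L/K) = 369/8.95 + 694/0.248 = 41.23 + 2798 = 2840 d
K_eq = L_total / Σ(L/K) = 1063 / 2840 = 0.3743 m/d
q = K_eq · i = 0.3743 × 9.8e-4 = 3.669e-4 m/d (same in every zone)
Zone A: v = q/n = 3.669e-4/0.06 = 0.006114 m/d → t_A = 369/0.006114 = 60350 d
Zone B: v = q/n = 3.669e-4/0.34 = 0.001079 m/d → t_B = 694/0.001079 = 643200 d
Total t = 60350 + 643200 = 703500 d
   = 703500 / 365 = 1930 yr

1930 years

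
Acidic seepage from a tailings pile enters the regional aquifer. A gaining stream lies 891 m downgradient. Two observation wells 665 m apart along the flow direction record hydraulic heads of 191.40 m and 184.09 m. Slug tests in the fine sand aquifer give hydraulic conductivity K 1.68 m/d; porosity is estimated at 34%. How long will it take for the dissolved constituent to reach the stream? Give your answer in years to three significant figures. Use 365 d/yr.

Hydraulic gradient i = (191.40 − 184.09) / 665 = 7.31 / 665 = 0.01099
q = Ki = 1.68 × 0.01099 = 0.01847 m/d
v_s = q/n_e = 0.01847/0.34 = 0.05432 m/d
t = L / v = 891 / 0.05432 = 16400 d
   = 16400 / 365 = 44.9 yr

44.9 years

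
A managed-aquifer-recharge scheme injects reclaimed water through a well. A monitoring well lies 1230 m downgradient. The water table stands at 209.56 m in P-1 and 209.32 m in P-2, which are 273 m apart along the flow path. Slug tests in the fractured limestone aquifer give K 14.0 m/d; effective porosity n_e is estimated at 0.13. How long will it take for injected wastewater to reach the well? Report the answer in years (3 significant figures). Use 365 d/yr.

35.6 years

Hydraulic gradient i = (209.56 − 209.32) / 273 = 0.24 / 273 = 8.791e-4
Specific discharge q = 14.0 × 8.791e-4 = 0.01231 m/d
v_s = q/n_e = 0.01231/0.13 = 0.09467 m/d
t = L / v = 1230 / 0.09467 = 12990 d
   = 12990 / 365 = 35.6 yr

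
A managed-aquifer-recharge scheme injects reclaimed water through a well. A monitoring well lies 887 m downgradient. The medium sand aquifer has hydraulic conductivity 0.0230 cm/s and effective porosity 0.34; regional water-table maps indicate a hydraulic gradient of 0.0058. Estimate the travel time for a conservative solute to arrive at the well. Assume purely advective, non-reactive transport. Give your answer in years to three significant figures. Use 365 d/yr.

7.17 years

K = 0.0230 cm/s × 864 = 19.87 m/d
Darcy flux q = K·i = 19.87 × 0.0058 = 0.1153 m/d
v = Ki/n = 19.87·0.0058/0.34 = 0.3390 m/d
t = L / v = 887 / 0.3390 = 2617 d
   = 2617 / 365 = 7.17 yr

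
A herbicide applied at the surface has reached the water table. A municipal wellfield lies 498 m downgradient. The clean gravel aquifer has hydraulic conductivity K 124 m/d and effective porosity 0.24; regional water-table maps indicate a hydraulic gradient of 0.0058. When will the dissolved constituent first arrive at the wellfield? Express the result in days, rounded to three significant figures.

166 days

Specific discharge q = 124 × 0.0058 = 0.7192 m/d
Average linear velocity = 0.7192 / 0.24 = 2.997 m/d
t = L / v = 498 / 2.997 = 166.2 d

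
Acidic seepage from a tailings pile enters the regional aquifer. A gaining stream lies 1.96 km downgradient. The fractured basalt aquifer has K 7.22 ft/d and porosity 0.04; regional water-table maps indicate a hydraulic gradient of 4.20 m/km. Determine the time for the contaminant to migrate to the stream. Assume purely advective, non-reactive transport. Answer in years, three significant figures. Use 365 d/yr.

23.2 years

K = 7.22 ft/d × 0.3048 = 2.201 m/d
q = Ki = 2.201 × 0.0042 = 0.009243 m/d
Seepage velocity v = q / n = 0.009243 / 0.04 = 0.2311 m/d
L = 1.96 km = 1960 m
t = L / v = 1960 / 0.2311 = 8482 d
   = 8482 / 365 = 23.2 yr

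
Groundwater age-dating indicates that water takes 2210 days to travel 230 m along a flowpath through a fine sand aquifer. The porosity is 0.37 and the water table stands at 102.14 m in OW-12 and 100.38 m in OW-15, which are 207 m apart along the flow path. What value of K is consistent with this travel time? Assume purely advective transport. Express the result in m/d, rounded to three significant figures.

4.53 m/d

Hydraulic gradient i = (102.14 − 100.38) / 207 = 1.76 / 207 = 0.008502
v = L / t = 230 / 2210 = 0.1041 m/d
K = v · n / i = 0.1041 × 0.37 / 0.008502 = 4.53 m/d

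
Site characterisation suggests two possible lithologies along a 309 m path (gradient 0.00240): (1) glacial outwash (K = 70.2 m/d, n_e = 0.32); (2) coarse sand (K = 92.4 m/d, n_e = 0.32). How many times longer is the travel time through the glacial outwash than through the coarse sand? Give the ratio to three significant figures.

Unit 1 (glacial outwash): v = 70.2×0.0024/0.32 = 0.5265 m/d, t = 309/0.5265 = 586.9 d
Unit 2 (coarse sand): v = 92.4×0.0024/0.32 = 0.6930 m/d, t = 309/0.6930 = 445.9 d
t(glacial outwash) / t(coarse sand) = 586.9/445.9 = 1.32

1.32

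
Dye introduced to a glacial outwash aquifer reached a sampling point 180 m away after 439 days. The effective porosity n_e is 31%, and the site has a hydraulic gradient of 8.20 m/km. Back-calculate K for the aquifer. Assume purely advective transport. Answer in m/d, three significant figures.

15.5 m/d

v = L / t = 180 / 439 = 0.4100 m/d
K = v · n / i = 0.4100 × 0.31 / 0.0082 = 15.5 m/d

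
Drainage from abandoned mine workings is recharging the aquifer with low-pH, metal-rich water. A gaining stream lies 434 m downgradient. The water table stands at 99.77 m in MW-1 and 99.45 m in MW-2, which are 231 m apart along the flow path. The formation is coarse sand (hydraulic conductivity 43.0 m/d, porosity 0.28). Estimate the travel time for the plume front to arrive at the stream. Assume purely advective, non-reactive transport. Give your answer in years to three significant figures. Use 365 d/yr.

Hydraulic gradient i = (99.77 − 99.45) / 231 = 0.32 / 231 = 0.001385
Specific discharge q = 43.0 × 0.001385 = 0.05957 m/d
v = Ki/n = 43.0·0.001385/0.28 = 0.2127 m/d
t = L / v = 434 / 0.2127 = 2040 d
   = 2040 / 365 = 5.59 yr

5.59 years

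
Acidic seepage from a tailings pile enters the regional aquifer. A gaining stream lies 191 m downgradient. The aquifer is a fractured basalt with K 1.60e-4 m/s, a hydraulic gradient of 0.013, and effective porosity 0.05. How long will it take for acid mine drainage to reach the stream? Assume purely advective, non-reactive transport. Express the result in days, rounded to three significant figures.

K = 1.60e-4 m/s × 86400 s/d = 13.82 m/d
Darcy flux q = K·i = 13.82 × 0.013 = 0.1797 m/d
v = Ki/n = 13.82·0.013/0.05 = 3.594 m/d
t = L / v = 191 / 3.594 = 53.14 d

53.1 days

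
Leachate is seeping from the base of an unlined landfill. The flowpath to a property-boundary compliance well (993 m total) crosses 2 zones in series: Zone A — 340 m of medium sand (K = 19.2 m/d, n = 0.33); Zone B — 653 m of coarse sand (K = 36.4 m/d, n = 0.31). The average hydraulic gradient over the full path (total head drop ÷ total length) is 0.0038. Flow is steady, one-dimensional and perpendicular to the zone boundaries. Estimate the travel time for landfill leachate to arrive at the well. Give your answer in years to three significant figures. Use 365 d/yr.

8.14 years

Continuity: the same q passes through each zone, so ΔH = q·Σ(L_j/K_j) — the zones act as resistances in series.
Σ(L/K) = 340/19.2 + 653/36.4 = 17.71 + 17.94 = 35.65 d
K_eq = L_total / Σ(L/K) = 993 / 35.65 = 27.86 m/d
q = K_eq · i = 27.86 × 0.0038 = 0.1059 m/d (same in every zone)
Zone A: v = q/n = 0.1059/0.33 = 0.3208 m/d → t_A = 340/0.3208 = 1060 d
Zone B: v = q/n = 0.1059/0.31 = 0.3415 m/d → t_B = 653/0.3415 = 1912 d
Total t = 1060 + 1912 = 2972 d
   = 2972 / 365 = 8.14 yr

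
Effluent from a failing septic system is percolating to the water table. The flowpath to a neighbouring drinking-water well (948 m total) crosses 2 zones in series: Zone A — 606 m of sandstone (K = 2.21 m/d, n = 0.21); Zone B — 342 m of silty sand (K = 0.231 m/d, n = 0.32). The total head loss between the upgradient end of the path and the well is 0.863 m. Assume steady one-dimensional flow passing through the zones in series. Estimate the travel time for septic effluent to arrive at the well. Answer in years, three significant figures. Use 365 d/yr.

Continuity: the same q passes through each zone, so ΔH = q·Σ(L_j/K_j) — the zones act as resistances in series.
Σ(L/K) = 606/2.21 + 342/0.231 = 274.2 + 1481 = 1755 d
q = ΔH / Σ(L/K) = 0.863 / 1755 = 4.918e-4 m/d (same in every zone)
Zone A: v = q/n = 4.918e-4/0.21 = 0.002342 m/d → t_A = 606/0.002342 = 258800 d
Zone B: v = q/n = 4.918e-4/0.32 = 0.001537 m/d → t_B = 342/0.001537 = 222500 d
Total t = 258800 + 222500 = 481300 d
   = 481300 / 365 = 1320 yr

1320 years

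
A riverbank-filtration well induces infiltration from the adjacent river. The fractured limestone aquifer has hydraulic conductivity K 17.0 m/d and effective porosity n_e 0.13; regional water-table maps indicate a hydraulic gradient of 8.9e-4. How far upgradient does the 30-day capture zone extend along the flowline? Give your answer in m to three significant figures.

Specific discharge q = 17.0 × 8.9e-4 = 0.01513 m/d
v = Ki/n = 17.0·8.9e-4/0.13 = 0.1164 m/d
L = v × T = 0.1164 × 30 = 3.492 m

3.49 m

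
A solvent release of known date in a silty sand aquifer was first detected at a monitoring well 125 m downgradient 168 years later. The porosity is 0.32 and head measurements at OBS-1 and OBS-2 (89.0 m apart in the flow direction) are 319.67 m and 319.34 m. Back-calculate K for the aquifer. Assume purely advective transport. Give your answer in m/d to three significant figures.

Hydraulic gradient i = (319.67 − 319.34) / 89.0 = 0.33 / 89.0 = 0.003708
t = 168 years = 61320 d
v = L / t = 125 / 61320 = 0.002038 m/d
K = v · n / i = 0.002038 × 0.32 / 0.003708 = 0.176 m/d

0.176 m/d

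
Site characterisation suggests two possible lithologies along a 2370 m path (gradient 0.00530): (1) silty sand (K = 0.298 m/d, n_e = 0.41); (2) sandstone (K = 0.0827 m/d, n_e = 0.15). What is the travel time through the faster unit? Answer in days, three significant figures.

Unit 1 (silty sand): v = 0.298×0.0053/0.41 = 0.003852 m/d, t = 2370/0.003852 = 615200 d
Unit 2 (sandstone): v = 0.0827×0.0053/0.15 = 0.002922 m/d, t = 2370/0.002922 = 811100 d
Faster unit: t = 615000 d

615000 days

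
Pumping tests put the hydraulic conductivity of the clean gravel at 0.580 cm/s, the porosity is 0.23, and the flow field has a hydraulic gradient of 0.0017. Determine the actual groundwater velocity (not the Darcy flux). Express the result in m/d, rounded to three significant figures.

K = 0.580 cm/s × 864 = 501.1 m/d
Specific discharge q = 501.1 × 0.0017 = 0.8519 m/d
v = Ki/n = 501.1·0.0017/0.23 = 3.704 m/d

3.70 m/d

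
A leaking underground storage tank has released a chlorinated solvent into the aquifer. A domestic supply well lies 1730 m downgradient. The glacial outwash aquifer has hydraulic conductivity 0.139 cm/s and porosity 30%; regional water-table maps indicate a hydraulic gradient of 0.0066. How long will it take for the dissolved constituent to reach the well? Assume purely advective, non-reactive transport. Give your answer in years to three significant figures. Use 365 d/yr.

K = 0.139 cm/s × 864 = 120.1 m/d
Specific discharge q = 120.1 × 0.0066 = 0.7926 m/d
Seepage velocity v = q / n = 0.7926 / 0.30 = 2.642 m/d
t = L / v = 1730 / 2.642 = 654.8 d
   = 654.8 / 365 = 1.79 yr

1.79 years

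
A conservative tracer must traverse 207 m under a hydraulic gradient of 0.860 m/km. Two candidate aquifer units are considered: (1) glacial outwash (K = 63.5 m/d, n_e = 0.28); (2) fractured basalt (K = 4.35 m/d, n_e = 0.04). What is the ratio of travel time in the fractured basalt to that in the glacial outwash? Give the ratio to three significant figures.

Unit 1 (glacial outwash): v = 63.5×8.6e-4/0.28 = 0.1950 m/d, t = 207/0.1950 = 1061 d
Unit 2 (fractured basalt): v = 4.35×8.6e-4/0.04 = 0.09352 m/d, t = 207/0.09352 = 2213 d
t(fractured basalt) / t(glacial outwash) = 2213/1061 = 2.09

2.09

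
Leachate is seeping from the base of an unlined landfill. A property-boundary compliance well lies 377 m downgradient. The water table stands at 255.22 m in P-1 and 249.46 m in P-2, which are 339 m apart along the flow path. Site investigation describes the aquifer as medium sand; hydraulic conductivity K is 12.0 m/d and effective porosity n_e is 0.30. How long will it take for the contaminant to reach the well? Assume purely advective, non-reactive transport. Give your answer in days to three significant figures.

555 days

Hydraulic gradient i = (255.22 − 249.46) / 339 = 5.76 / 339 = 0.01699
Darcy flux q = K·i = 12.0 × 0.01699 = 0.2039 m/d
v = Ki/n = 12.0·0.01699/0.30 = 0.6796 m/d
t = L / v = 377 / 0.6796 = 554.7 d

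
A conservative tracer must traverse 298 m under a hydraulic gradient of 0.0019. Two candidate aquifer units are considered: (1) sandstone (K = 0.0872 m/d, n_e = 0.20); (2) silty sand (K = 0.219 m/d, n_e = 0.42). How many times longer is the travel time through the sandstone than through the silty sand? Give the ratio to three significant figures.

1.20

Unit 1 (sandstone): v = 0.0872×0.0019/0.20 = 8.284e-4 m/d, t = 298/8.284e-4 = 359700 d
Unit 2 (silty sand): v = 0.219×0.0019/0.42 = 9.907e-4 m/d, t = 298/9.907e-4 = 300800 d
t(sandstone) / t(silty sand) = 359700/300800 = 1.20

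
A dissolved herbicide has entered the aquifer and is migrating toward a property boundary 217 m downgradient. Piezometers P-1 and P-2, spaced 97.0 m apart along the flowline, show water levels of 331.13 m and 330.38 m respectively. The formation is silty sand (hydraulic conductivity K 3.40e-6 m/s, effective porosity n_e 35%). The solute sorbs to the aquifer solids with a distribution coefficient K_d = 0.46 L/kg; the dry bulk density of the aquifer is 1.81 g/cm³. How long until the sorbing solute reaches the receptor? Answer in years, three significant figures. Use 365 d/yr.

310 years

Hydraulic gradient i = (331.13 − 330.38) / 97.0 = 0.75 / 97.0 = 0.007732
K = 3.40e-6 m/s × 86400 s/d = 0.2938 m/d
Darcy flux q = K·i = 0.2938 × 0.007732 = 0.002271 m/d
Seepage velocity v = q / n = 0.002271 / 0.35 = 0.006490 m/d
Retardation R = 1 + ρ_b·K_d/n = 1 + 1.81×0.46/0.35 = 3.379
Contaminant velocity v_c = v/R = 0.006490/3.379 = 0.001921 m/d
t = L/v_c = 217/0.001921 = 113000 d
   = 113000/365 = 310 yr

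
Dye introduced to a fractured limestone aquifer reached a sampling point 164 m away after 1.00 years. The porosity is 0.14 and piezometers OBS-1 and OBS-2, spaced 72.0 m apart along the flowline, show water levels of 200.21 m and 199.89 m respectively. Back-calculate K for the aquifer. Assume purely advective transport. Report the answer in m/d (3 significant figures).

Hydraulic gradient i = (200.21 − 199.89) / 72.0 = 0.32 / 72.0 = 0.004444
t = 1.00 years = 365.0 d
v = L / t = 164 / 365.0 = 0.4493 m/d
K = v · n / i = 0.4493 × 0.14 / 0.004444 = 14.2 m/d

14.2 m/d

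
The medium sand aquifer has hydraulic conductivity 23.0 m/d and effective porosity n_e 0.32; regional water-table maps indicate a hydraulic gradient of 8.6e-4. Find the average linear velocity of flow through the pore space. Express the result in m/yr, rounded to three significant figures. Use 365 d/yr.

22.6 m/yr

Darcy flux q = K·i = 23.0 × 8.6e-4 = 0.01978 m/d
v = Ki/n = 23.0·8.6e-4/0.32 = 0.06181 m/d
   = 0.06181 × 365 = 22.6 m/yr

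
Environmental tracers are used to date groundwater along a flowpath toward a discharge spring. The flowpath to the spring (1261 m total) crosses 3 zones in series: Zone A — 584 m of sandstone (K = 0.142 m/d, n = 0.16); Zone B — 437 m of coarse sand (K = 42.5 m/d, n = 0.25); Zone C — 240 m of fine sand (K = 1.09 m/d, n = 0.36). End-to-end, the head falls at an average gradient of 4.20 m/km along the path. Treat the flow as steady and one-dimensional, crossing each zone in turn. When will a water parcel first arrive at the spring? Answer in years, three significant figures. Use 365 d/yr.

650 years

Continuity: the same q passes through each zone, so ΔH = q·Σ(L_j/K_j) — the zones act as resistances in series.
Σ(L/K) = 584/0.142 + 437/42.5 + 240/1.09 = 4113 + 10.28 + 220.2 = 4343 d
K_eq = L_total / Σ(L/K) = 1261 / 4343 = 0.2903 m/d
q = K_eq · i = 0.2903 × 0.0042 = 0.001219 m/d (same in every zone)
Zone A: v = q/n = 0.001219/0.16 = 0.007621 m/d → t_A = 584/0.007621 = 76630 d
Zone B: v = q/n = 0.001219/0.25 = 0.004878 m/d → t_B = 437/0.004878 = 89590 d
Zone C: v = q/n = 0.001219/0.36 = 0.003387 m/d → t_C = 240/0.003387 = 70850 d
Total t = 76630 + 89590 + 70850 = 237100 d
   = 237100 / 365 = 650 yr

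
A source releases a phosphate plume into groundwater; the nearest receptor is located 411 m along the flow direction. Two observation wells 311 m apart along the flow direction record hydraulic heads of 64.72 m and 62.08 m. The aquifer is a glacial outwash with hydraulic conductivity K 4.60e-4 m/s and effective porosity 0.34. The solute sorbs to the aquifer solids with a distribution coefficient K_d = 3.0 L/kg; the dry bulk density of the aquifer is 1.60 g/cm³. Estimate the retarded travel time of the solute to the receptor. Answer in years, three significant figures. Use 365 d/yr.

Hydraulic gradient i = (64.72 − 62.08) / 311 = 2.64 / 311 = 0.008489
K = 4.60e-4 m/s × 86400 s/d = 39.74 m/d
q = Ki = 39.74 × 0.008489 = 0.3374 m/d
Average linear velocity = 0.3374 / 0.34 = 0.9923 m/d
Retardation R = 1 + ρ_b·K_d/n = 1 + 1.60×3.0/0.34 = 15.12
Contaminant velocity v_c = v/R = 0.9923/15.12 = 0.06564 m/d
t = L/v_c = 411/0.06564 = 6262 d
   = 6262/365 = 17.2 yr

17.2 years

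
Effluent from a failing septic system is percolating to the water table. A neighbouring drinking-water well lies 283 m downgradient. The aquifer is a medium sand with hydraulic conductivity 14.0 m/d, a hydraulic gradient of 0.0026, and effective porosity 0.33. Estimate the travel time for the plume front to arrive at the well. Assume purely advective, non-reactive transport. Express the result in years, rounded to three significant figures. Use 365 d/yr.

7.03 years

Specific discharge q = 14.0 × 0.0026 = 0.03640 m/d
v_s = q/n_e = 0.03640/0.33 = 0.1103 m/d
t = L / v = 283 / 0.1103 = 2566 d
   = 2566 / 365 = 7.03 yr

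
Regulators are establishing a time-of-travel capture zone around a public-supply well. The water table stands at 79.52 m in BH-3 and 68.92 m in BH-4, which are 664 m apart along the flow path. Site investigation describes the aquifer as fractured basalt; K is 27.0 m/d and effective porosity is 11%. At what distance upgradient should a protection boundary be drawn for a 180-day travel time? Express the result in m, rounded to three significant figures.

705 m

Hydraulic gradient i = (79.52 − 68.92) / 664 = 10.60 / 664 = 0.01596
Darcy flux q = K·i = 27.0 × 0.01596 = 0.4310 m/d
v = Ki/n = 27.0·0.01596/0.11 = 3.918 m/d
L = v × T = 3.918 × 180 = 705.3 m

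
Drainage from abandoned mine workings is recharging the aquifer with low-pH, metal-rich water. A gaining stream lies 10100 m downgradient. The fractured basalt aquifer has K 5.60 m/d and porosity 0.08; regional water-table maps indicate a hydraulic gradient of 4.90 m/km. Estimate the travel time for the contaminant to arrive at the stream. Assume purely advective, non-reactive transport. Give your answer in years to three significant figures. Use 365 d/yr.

80.7 years

Specific discharge q = 5.60 × 0.0049 = 0.02744 m/d
Seepage velocity v = q / n = 0.02744 / 0.08 = 0.3430 m/d
t = L / v = 10100 / 0.3430 = 29450 d
   = 29450 / 365 = 80.7 yr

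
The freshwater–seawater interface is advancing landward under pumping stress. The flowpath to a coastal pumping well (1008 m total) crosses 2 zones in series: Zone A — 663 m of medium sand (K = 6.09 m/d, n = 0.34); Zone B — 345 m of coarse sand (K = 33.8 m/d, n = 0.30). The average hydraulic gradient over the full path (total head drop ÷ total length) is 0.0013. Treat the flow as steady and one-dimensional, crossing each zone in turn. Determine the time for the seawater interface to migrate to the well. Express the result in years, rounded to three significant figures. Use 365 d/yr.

For zones in series the flux q is common to all zones; the equivalent conductivity is the harmonic (thickness-weighted) mean, K_eq = L_total / Σ(L_j/K_j).
Σ(L/K) = 663/6.09 + 345/33.8 = 108.9 + 10.21 = 119.1 d
K_eq = L_total / Σ(L/K) = 1008 / 119.1 = 8.465 m/d
q = K_eq · i = 8.465 × 0.0013 = 0.01100 m/d (same in every zone)
Zone A: v = q/n = 0.01100/0.34 = 0.03237 m/d → t_A = 663/0.03237 = 20480 d
Zone B: v = q/n = 0.01100/0.30 = 0.03668 m/d → t_B = 345/0.03668 = 9405 d
Total t = 20480 + 9405 = 29890 d
   = 29890 / 365 = 81.9 yr

81.9 years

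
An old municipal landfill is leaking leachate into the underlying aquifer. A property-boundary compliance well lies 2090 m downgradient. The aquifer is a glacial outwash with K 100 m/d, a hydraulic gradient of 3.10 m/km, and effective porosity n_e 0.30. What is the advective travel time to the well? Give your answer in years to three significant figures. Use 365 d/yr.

5.54 years

q = Ki = 100 × 0.0031 = 0.3100 m/d
v_s = q/n_e = 0.3100/0.30 = 1.033 m/d
t = L / v = 2090 / 1.033 = 2023 d
   = 2023 / 365 = 5.54 yr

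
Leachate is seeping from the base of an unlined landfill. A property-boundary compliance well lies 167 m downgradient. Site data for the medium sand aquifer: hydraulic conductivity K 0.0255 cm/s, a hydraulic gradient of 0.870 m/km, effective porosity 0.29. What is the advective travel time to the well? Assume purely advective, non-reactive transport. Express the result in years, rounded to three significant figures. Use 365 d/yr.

K = 0.0255 cm/s × 864 = 22.03 m/d
Specific discharge q = 22.03 × 8.7e-4 = 0.01917 m/d
Seepage velocity v = q / n = 0.01917 / 0.29 = 0.06610 m/d
t = L / v = 167 / 0.06610 = 2527 d
   = 2527 / 365 = 6.92 yr

6.92 years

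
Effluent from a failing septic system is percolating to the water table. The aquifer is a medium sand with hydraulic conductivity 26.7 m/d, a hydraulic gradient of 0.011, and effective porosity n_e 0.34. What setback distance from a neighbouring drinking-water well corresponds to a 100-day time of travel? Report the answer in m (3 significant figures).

Specific discharge q = 26.7 × 0.011 = 0.2937 m/d
Average linear velocity = 0.2937 / 0.34 = 0.8638 m/d
L = v × T = 0.8638 × 100 = 86.38 m

86.4 m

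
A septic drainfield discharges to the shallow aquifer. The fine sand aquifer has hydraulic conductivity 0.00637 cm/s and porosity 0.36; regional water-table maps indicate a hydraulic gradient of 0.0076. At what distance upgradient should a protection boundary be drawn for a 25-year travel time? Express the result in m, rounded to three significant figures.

K = 0.00637 cm/s × 864 = 5.504 m/d
q = Ki = 5.504 × 0.0076 = 0.04183 m/d
Average linear velocity = 0.04183 / 0.36 = 0.1162 m/d
T = 25 yr × 365 = 9125 d
L = v × T = 0.1162 × 9125 = 1060 m

1060 m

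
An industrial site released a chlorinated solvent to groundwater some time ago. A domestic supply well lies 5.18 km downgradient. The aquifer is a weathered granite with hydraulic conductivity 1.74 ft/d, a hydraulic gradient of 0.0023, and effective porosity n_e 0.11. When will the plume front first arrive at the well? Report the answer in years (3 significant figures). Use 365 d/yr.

1280 years

K = 1.74 ft/d × 0.3048 = 0.5304 m/d
Specific discharge q = 0.5304 × 0.0023 = 0.001220 m/d
Seepage velocity v = q / n = 0.001220 / 0.11 = 0.01109 m/d
L = 5.18 km = 5180 m
t = L / v = 5180 / 0.01109 = 467100 d
   = 467100 / 365 = 1280 yr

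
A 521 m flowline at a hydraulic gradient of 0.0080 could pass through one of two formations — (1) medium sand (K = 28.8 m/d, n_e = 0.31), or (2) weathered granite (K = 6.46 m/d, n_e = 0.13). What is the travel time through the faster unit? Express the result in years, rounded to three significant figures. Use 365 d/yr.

Unit 1 (medium sand): v = 28.8×0.0080/0.31 = 0.7432 m/d, t = 521/0.7432 = 701.0 d
Unit 2 (weathered granite): v = 6.46×0.0080/0.13 = 0.3975 m/d, t = 521/0.3975 = 1311 d
Faster: 701.0 d / 365 = 1.92 yr

1.92 years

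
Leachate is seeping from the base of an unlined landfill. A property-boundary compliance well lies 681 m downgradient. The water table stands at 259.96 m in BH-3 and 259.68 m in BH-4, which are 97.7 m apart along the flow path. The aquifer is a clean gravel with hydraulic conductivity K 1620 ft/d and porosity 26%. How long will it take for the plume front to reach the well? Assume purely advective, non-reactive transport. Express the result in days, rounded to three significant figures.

125 days

Hydraulic gradient i = (259.96 − 259.68) / 97.7 = 0.28 / 97.7 = 0.002866
K = 1620 ft/d × 0.3048 = 493.8 m/d
q = Ki = 493.8 × 0.002866 = 1.415 m/d
v = Ki/n = 493.8·0.002866/0.26 = 5.443 m/d
t = L / v = 681 / 5.443 = 125.1 d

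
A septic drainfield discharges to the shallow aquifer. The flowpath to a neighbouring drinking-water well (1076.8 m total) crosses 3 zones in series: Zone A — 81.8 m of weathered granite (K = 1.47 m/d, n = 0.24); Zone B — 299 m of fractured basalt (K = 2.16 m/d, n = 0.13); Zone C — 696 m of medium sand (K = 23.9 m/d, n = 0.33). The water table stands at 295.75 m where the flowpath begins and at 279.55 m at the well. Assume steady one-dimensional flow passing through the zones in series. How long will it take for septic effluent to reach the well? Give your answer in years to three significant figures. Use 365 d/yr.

Total head drop ΔH = 295.75 − 279.55 = 16.20 m
Steady 1-D flow in series ⇒ the Darcy flux q is identical in every zone and the zone head losses add (resistances L/K in series).
Σ(L/K) = 81.8/1.47 + 299/2.16 + 696/23.9 = 55.65 + 138.4 + 29.12 = 223.2 d
q = ΔH / Σ(L/K) = 16.20 / 223.2 = 0.07258 m/d (same in every zone)
Zone A: v = q/n = 0.07258/0.24 = 0.3024 m/d → t_A = 81.8/0.3024 = 270.5 d
Zone B: v = q/n = 0.07258/0.13 = 0.5583 m/d → t_B = 299/0.5583 = 535.5 d
Zone C: v = q/n = 0.07258/0.33 = 0.2199 m/d → t_C = 696/0.2199 = 3164 d
Total t = 270.5 + 535.5 + 3164 = 3970 d
   = 3970 / 365 = 10.9 yr

10.9 years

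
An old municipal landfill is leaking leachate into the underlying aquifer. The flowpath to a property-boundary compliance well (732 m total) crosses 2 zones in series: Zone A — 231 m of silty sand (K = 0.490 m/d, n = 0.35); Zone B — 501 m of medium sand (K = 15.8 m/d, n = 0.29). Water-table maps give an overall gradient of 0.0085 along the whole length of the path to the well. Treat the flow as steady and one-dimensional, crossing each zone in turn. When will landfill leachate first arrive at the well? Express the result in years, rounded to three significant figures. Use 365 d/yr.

50.1 years

Steady 1-D flow in series ⇒ the Darcy flux q is identical in every zone and the zone head losses add (resistances L/K in series).
Σ(L/K) = 231/0.490 + 501/15.8 = 471.4 + 31.71 = 503.1 d
K_eq = L_total / Σ(L/K) = 732 / 503.1 = 1.455 m/d
q = K_eq · i = 1.455 × 0.0085 = 0.01237 m/d (same in every zone)
Zone A: v = q/n = 0.01237/0.35 = 0.03533 m/d → t_A = 231/0.03533 = 6538 d
Zone B: v = q/n = 0.01237/0.29 = 0.04264 m/d → t_B = 501/0.04264 = 11750 d
Total t = 6538 + 11750 = 18290 d
   = 18290 / 365 = 50.1 yr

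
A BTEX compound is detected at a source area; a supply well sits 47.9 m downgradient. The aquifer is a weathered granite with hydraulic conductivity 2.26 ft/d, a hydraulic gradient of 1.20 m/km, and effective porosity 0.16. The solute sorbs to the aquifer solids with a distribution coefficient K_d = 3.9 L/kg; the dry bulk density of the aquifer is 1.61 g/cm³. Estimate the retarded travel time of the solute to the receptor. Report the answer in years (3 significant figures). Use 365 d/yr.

1020 years

K = 2.26 ft/d × 0.3048 = 0.6888 m/d
q = Ki = 0.6888 × 0.0012 = 8.266e-4 m/d
Average linear velocity = 8.266e-4 / 0.16 = 0.005166 m/d
Retardation R = 1 + ρ_b·K_d/n = 1 + 1.61×3.9/0.16 = 40.24
Contaminant velocity v_c = v/R = 0.005166/40.24 = 1.284e-4 m/d
t = L/v_c = 47.9/1.284e-4 = 373100 d
   = 373100/365 = 1020 yr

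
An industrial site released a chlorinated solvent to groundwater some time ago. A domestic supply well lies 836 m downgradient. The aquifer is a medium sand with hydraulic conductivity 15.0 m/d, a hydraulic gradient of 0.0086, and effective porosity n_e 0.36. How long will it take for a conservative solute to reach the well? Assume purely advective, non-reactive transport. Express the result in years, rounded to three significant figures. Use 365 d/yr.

Darcy flux q = K·i = 15.0 × 0.0086 = 0.1290 m/d
v = Ki/n = 15.0·0.0086/0.36 = 0.3583 m/d
t = L / v = 836 / 0.3583 = 2333 d
   = 2333 / 365 = 6.39 yr

6.39 years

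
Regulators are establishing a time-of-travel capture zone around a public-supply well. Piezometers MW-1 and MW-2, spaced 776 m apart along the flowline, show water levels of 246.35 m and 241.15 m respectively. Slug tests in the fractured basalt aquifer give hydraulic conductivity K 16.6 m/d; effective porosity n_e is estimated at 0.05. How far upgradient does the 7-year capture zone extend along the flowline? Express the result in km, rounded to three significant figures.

Hydraulic gradient i = (246.35 − 241.15) / 776 = 5.20 / 776 = 0.006701
Specific discharge q = 16.6 × 0.006701 = 0.1112 m/d
Average linear velocity = 0.1112 / 0.05 = 2.225 m/d
T = 7 yr × 365 = 2555 d
L = v × T = 2.225 × 2555 = 5684 m
   = 5.68 km

5.68 km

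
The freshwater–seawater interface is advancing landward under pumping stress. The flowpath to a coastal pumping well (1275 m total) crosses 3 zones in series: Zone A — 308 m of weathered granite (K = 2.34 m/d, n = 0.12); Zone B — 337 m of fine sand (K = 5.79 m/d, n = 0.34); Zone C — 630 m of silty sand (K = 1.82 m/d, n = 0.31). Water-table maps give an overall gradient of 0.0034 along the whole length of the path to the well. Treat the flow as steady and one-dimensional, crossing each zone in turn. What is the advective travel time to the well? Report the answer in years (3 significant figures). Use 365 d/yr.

Steady 1-D flow in series ⇒ the Darcy flux q is identical in every zone and the zone head losses add (resistances L/K in series).
Σ(L/K) = 308/2.34 + 337/5.79 + 630/1.82 = 131.6 + 58.20 + 346.2 = 536.0 d
K_eq = L_total / Σ(L/K) = 1275 / 536.0 = 2.379 m/d
q = K_eq · i = 2.379 × 0.0034 = 0.008088 m/d (same in every zone)
Zone A: v = q/n = 0.008088/0.12 = 0.06740 m/d → t_A = 308/0.06740 = 4570 d
Zone B: v = q/n = 0.008088/0.34 = 0.02379 m/d → t_B = 337/0.02379 = 14170 d
Zone C: v = q/n = 0.008088/0.31 = 0.02609 m/d → t_C = 630/0.02609 = 24150 d
Total t = 4570 + 14170 + 24150 = 42880 d
   = 42880 / 365 = 117 yr

117 years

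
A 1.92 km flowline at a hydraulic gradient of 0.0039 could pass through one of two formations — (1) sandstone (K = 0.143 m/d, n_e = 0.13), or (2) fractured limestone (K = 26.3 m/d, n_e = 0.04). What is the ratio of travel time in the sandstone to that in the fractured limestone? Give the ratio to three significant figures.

Unit 1 (sandstone): v = 0.143×0.0039/0.13 = 0.004290 m/d, t = 1920/0.004290 = 447600 d
Unit 2 (fractured limestone): v = 26.3×0.0039/0.04 = 2.564 m/d, t = 1920/2.564 = 748.8 d
t(sandstone) / t(fractured limestone) = 447600/748.8 = 598

598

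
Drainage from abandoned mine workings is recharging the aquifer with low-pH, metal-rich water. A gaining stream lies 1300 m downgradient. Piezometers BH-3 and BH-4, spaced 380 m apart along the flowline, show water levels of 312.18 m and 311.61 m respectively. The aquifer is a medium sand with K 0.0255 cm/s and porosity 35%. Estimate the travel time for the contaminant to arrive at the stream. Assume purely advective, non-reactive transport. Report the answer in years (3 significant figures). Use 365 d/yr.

Hydraulic gradient i = (312.18 − 311.61) / 380 = 0.57 / 380 = 0.001500
K = 0.0255 cm/s × 864 = 22.03 m/d
Specific discharge q = 22.03 × 0.001500 = 0.03305 m/d
v = Ki/n = 22.03·0.001500/0.35 = 0.09442 m/d
t = L / v = 1300 / 0.09442 = 13770 d
   = 13770 / 365 = 37.7 yr

37.7 years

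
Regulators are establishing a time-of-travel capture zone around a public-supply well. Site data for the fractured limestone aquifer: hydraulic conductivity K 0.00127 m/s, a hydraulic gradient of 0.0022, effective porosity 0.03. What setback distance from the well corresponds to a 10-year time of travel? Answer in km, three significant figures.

29.4 km

K = 0.00127 m/s × 86400 s/d = 109.7 m/d
Darcy flux q = K·i = 109.7 × 0.0022 = 0.2414 m/d
Seepage velocity v = q / n = 0.2414 / 0.03 = 8.047 m/d
T = 10 yr × 365 = 3650 d
L = v × T = 8.047 × 3650 = 29370 m
   = 29.4 km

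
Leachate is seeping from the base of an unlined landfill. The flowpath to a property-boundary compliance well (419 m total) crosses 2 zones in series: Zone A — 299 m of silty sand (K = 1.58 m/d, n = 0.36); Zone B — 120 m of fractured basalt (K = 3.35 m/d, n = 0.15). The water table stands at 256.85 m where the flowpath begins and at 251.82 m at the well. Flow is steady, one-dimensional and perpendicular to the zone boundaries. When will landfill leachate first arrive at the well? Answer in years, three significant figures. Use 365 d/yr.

Total head drop ΔH = 256.85 − 251.82 = 5.03 m
Steady 1-D flow in series ⇒ the Darcy flux q is identical in every zone and the zone head losses add (resistances L/K in series).
Σ(L/K) = 299/1.58 + 120/3.35 = 189.2 + 35.82 = 225.1 d
q = ΔH / Σ(L/K) = 5.03 / 225.1 = 0.02235 m/d (same in every zone)
Zone A: v = q/n = 0.02235/0.36 = 0.06208 m/d → t_A = 299/0.06208 = 4816 d
Zone B: v = q/n = 0.02235/0.15 = 0.1490 m/d → t_B = 120/0.1490 = 805.4 d
Total t = 4816 + 805.4 = 5622 d
   = 5622 / 365 = 15.4 yr

15.4 years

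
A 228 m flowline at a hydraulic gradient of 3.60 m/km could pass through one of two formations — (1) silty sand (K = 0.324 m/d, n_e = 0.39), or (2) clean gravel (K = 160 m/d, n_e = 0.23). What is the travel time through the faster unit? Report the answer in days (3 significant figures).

91.0 days

Unit 1 (silty sand): v = 0.324×0.0036/0.39 = 0.002991 m/d, t = 228/0.002991 = 76230 d
Unit 2 (clean gravel): v = 160×0.0036/0.23 = 2.504 m/d, t = 228/2.504 = 91.04 d
Faster unit: t = 91.0 d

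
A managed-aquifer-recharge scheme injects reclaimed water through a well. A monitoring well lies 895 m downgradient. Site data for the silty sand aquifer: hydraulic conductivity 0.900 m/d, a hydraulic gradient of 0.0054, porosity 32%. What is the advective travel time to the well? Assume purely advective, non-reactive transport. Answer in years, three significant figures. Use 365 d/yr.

161 years

q = Ki = 0.900 × 0.0054 = 0.004860 m/d
Average linear velocity = 0.004860 / 0.32 = 0.01519 m/d
t = L / v = 895 / 0.01519 = 58930 d
   = 58930 / 365 = 161 yr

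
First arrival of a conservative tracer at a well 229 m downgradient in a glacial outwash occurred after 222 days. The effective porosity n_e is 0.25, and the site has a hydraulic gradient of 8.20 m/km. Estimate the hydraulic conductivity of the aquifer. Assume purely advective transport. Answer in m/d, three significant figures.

31.4 m/d

v = L / t = 229 / 222 = 1.032 m/d
K = v · n / i = 1.032 × 0.25 / 0.0082 = 31.4 m/d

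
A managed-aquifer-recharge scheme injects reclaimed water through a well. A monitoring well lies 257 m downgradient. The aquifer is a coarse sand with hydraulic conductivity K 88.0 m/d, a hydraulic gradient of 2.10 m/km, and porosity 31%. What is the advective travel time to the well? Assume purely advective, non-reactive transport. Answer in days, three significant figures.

Specific discharge q = 88.0 × 0.0021 = 0.1848 m/d
v = Ki/n = 88.0·0.0021/0.31 = 0.5961 m/d
t = L / v = 257 / 0.5961 = 431.1 d

431 days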